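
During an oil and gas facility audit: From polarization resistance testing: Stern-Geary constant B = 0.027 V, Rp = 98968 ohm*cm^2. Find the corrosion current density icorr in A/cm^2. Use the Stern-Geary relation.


Apply the Stern-Geary relation: icorr = B / Rp
icorr = 0.027 / 98968 = 2.728×10^-7 A/cm^2

2.728×10^-7 A/cm^2


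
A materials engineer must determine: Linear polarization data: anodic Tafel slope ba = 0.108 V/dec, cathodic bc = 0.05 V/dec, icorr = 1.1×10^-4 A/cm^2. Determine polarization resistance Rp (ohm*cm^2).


Apply the Stern-Geary equation: Rp = ba*bc / (2.303*icorr*(ba+bc))
ba*bc = 0.108*0.05 = 0.0054
ba+bc = 0.158; 2.303*icorr*(ba+bc) = 2.303*1.1×10^-4*0.158 = 4.002614×10^-5
Rp = 0.0054 / 4.002614×10^-5 = 134.91 ohm*cm^2

134.91 ohm*cm^2


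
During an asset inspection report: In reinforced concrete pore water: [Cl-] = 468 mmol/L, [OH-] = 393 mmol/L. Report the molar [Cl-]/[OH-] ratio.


Threshold parameter = [Cl-] / [OH-] (molar basis; both in mmol/L, so units cancel)
Ratio = 468 / 393 = 1.19

1.19


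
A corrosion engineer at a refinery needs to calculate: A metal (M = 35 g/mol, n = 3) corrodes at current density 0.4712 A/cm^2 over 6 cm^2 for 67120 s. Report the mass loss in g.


Apply Faraday's law: m = i*A*t*M / (n*F)
Total charge passed Q = i*A*t = 0.4712*6*67120 = 189761.664 C
m = Q*M/(n*F) = 189761.664*35/(3*96485) = 22.945 g

22.945 g


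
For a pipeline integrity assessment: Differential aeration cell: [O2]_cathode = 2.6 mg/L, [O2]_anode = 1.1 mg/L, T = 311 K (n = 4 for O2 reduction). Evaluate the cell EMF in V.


Apply the Nernst concentration-cell relation: E = (RT/nF)*ln(C_cathode/C_anode)
RT/nF = 8.314*311/(4*96485) = 0.00669963 V
ln(2.6/1.1) = 0.8602
E = 0.00669963 * 0.8602 = 0.00576 V

0.00576 V


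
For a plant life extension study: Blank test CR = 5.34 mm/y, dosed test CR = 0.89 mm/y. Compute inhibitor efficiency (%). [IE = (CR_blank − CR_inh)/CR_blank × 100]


Apply the inhibitor-efficiency definition: IE = (CR_blank − CR_inh)/CR_blank × 100
IE = (5.34 − 0.89) / 5.34 × 100
IE = 4.45 / 5.34 × 100 = 83.3 %

83.3 %


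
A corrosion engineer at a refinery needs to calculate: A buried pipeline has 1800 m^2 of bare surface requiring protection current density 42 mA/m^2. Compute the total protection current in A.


I = area * current density, then convert mA → A (÷1000)
I = 1800 * 42 / 1000 = 75.6 A

75.6 A


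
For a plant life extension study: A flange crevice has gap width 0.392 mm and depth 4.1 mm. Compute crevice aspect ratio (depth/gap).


Aspect ratio = depth / gap
Ratio = 4.1 / 0.392 = 10.5

10.5


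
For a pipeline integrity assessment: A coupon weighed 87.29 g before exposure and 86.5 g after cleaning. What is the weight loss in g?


Weight loss = initial − final
WL = 87.29 − 86.5 = 0.79 g

0.79 g


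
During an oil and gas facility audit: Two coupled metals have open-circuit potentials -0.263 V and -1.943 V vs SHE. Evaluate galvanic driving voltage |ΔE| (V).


Driving voltage is the absolute potential difference.
|ΔE| = |-0.263 − (-1.943)| = 1.68 V

1.68 V


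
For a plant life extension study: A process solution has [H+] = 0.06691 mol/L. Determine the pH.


pH = −log10[H+]
pH = −log10(0.06691) = 1.17

1.17


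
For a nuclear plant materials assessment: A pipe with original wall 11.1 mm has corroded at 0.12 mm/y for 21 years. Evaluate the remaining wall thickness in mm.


Remaining wall = original − CR × time
t = 11.1 − 0.12*21 = 11.1 − 2.52 = 8.58 mm

8.58 mm


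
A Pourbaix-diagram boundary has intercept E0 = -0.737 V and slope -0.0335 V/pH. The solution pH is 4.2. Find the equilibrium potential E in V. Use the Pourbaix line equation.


Apply the Pourbaix line equation: E = E0 + slope*pH
E = -0.737 + (-0.0335)*4.2 = -0.737 + (-0.1407) = -0.8777 V
Rounded to 4 decimal places: E = -0.8777 V

-0.8777 V


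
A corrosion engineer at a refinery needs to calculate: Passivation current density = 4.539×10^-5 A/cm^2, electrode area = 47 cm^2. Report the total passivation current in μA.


I = i_pass * A, then convert A → μA (×10^6)
I = 4.539×10^-5 * 47 * 10^6 = 2133.33 μA

2133.33 μA


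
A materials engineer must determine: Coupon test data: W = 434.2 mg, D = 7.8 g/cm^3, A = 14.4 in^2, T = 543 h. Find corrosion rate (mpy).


Apply the mpy weight-loss relation: CR = 534 * W / (D * A * T)
Numerator: 534 * 434.2 = 231862.8
Denominator: 7.8 * 14.4 * 543 = 60989.76
CR = 231862.8 / 60989.76 = 3.8017 mpy

3.8017 mpy


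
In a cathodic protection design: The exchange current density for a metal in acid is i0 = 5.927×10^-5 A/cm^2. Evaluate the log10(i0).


i0 = 5.927×10^-5 A/cm^2
log10(i0) = -4.227

-4.227


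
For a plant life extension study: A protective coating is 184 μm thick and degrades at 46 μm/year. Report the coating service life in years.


Service life = thickness / degradation rate
Life = 184 / 46 = 4.0 years

4.0 years


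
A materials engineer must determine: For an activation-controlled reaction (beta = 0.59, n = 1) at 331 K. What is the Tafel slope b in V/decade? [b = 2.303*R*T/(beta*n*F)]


Apply the Tafel slope relation: b = 2.303*R*T/(beta*n*F)
Numerator: 2.303 * 8.314 * 331 = 6337.7
Denominator: 0.59 * 1 * 96485 = 56926.15
b = 6337.7 / 56926.15 = 0.111 V/decade

0.111 V/decade


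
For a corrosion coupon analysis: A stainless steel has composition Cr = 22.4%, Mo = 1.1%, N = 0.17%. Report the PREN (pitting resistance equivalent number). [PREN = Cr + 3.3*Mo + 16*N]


Apply the PREN formula: PREN = Cr + 3.3*Mo + 16*N
PREN = 22.4 + 3.3*1.1 + 16*0.17
PREN = 22.4 + 3.63 + 2.72 = 28.75

28.75


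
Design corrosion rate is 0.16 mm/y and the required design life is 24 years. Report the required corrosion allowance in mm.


Corrosion allowance = CR × design life
CA = 0.16 * 24 = 3.84 mm

3.84 mm


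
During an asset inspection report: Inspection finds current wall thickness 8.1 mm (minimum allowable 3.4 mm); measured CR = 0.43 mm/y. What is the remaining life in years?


Apply the remaining-life relation: RL = (t_current − t_min) / CR
RL = (8.1 − 3.4) / 0.43 = 4.7 / 0.43 = 10.9 years

10.9 years


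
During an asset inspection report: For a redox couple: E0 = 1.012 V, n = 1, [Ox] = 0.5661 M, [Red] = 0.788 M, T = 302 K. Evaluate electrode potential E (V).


Apply the Nernst equation: E = E0 + (RT/nF)*ln([Ox]/[Red])
Step 1: RT/nF = 8.314*302/(1*96485) = 0.02602299 V
Step 2: [Ox]/[Red] = 0.5661/0.788 = 0.718401
Step 3: ln(0.718401) = -0.330727
Step 4: correction = 0.02602299 * -0.330727 = -0.009 V
E = 1.012 + -0.009 = 1.003 V

1.003 V


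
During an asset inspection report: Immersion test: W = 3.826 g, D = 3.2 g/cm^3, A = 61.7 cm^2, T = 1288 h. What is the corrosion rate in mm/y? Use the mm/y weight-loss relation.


Apply the mm/y weight-loss relation: CR = 87600 * W / (D * A * T)
Numerator: 87600 * 3.826 = 335157.6
Denominator: 3.2 * 61.7 * 1288 = 254302.72
CR = 335157.6 / 254302.72 = 1.3179 mm/y

1.3179 mm/y


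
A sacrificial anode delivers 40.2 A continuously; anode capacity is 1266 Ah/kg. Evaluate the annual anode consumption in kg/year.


Annual consumption = current * hours per year / capacity
Rate = 40.2 * 8760 / 1266 = 278.2 kg/year

278.2 kg/year


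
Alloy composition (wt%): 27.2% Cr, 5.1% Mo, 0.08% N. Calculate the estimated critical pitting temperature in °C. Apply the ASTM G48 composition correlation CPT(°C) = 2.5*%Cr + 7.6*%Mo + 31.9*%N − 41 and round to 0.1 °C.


Apply the ASTM G48 empirical CPT estimate: CPT(°C) = 2.5*%Cr + 7.6*%Mo + 31.9*%N − 41
2.5*27.2 = 68; 7.6*5.1 = 38.76; 31.9*0.08 = 2.552
CPT = 68 + 38.76 + 2.552 − 41 = 68.312 °C
Rounded to 0.1 °C: CPT ≈ 68.3 °C

68.3 °C


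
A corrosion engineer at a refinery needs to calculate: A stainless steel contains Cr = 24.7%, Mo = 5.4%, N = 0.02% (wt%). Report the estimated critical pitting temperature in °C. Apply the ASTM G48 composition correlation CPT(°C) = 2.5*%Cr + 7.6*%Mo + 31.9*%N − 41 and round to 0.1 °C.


Apply the ASTM G48 empirical CPT estimate: CPT(°C) = 2.5*%Cr + 7.6*%Mo + 31.9*%N − 41
2.5*24.7 = 61.75; 7.6*5.4 = 41.04; 31.9*0.02 = 0.638
CPT = 61.75 + 41.04 + 0.638 − 41 = 62.428 °C
Rounded to 0.1 °C: CPT ≈ 62.4 °C

62.4 °C


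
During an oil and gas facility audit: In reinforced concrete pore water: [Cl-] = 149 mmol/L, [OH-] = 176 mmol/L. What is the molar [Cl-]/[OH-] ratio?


Threshold parameter = [Cl-] / [OH-] (molar basis; both in mmol/L, so units cancel)
Ratio = 149 / 176 = 0.85

0.85


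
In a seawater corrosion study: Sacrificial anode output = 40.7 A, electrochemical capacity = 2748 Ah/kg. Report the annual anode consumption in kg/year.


Annual consumption = current * hours per year / capacity
Rate = 40.7 * 8760 / 2748 = 129.7 kg/year

129.7 kg/year


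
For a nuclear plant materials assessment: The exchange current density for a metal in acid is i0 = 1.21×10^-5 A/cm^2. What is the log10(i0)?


i0 = 1.21×10^-5 A/cm^2
log10(i0) = -4.917

-4.917


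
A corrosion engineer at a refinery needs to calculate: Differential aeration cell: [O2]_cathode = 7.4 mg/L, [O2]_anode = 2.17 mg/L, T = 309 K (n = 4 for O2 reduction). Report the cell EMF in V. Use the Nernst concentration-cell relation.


Apply the Nernst concentration-cell relation: E = (RT/nF)*ln(C_cathode/C_anode)
RT/nF = 8.314*309/(4*96485) = 0.00665654 V
ln(7.4/2.17) = 1.22675
E = 0.00665654 * 1.22675 = 0.00817 V

0.00817 V


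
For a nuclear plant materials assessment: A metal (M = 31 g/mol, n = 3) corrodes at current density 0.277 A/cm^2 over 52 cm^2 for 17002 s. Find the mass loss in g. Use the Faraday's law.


Apply Faraday's law: m = i*A*t*M / (n*F)
Total charge passed Q = i*A*t = 0.277*52*17002 = 244896.808 C
m = Q*M/(n*F) = 244896.808*31/(3*96485) = 26.22791 g

26.22791 g


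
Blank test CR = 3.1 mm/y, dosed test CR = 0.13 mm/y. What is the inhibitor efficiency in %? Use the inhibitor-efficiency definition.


Apply the inhibitor-efficiency definition: IE = (CR_blank − CR_inh)/CR_blank × 100
IE = (3.1 − 0.13) / 3.1 × 100
IE = 2.97 / 3.1 × 100 = 95.8 %

95.8 %


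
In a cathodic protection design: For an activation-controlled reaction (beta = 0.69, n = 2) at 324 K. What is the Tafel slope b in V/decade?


Apply the Tafel slope relation: b = 2.303*R*T/(beta*n*F)
Numerator: 2.303 * 8.314 * 324 = 6203.67
Denominator: 0.69 * 2 * 96485 = 133149.3
b = 6203.67 / 133149.3 = 0.0466 V/decade

0.0466 V/decade


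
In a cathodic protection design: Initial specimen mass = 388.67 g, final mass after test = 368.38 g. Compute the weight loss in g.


Weight loss = initial − final
WL = 388.67 − 368.38 = 20.29 g

20.29 g


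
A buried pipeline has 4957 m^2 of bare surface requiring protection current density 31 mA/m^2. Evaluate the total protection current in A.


I = area * current density, then convert mA → A (÷1000)
I = 4957 * 31 / 1000 = 153.67 A

153.67 A


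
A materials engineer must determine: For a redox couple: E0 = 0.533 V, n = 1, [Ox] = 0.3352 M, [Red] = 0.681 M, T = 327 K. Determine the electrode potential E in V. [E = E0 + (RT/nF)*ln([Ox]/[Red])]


Apply the Nernst equation: E = E0 + (RT/nF)*ln([Ox]/[Red])
Step 1: RT/nF = 8.314*327/(1*96485) = 0.02817721 V
Step 2: [Ox]/[Red] = 0.3352/0.681 = 0.492217
Step 3: ln(0.492217) = -0.708836
Step 4: correction = 0.02817721 * -0.708836 = -0.02 V
E = 0.533 + -0.02 = 0.513 V

0.513 V


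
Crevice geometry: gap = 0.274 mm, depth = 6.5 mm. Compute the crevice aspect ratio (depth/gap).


Aspect ratio = depth / gap
Ratio = 6.5 / 0.274 = 23.7

23.7


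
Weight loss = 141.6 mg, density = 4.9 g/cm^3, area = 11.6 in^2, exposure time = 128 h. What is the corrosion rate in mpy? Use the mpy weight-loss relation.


Apply the mpy weight-loss relation: CR = 534 * W / (D * A * T)
Numerator: 534 * 141.6 = 75614.4
Denominator: 4.9 * 11.6 * 128 = 7275.52
CR = 75614.4 / 7275.52 = 10.393 mpy

10.393 mpy


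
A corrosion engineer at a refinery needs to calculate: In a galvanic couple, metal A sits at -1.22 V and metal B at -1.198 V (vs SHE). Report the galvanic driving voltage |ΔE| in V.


Driving voltage is the absolute potential difference.
|ΔE| = |-1.22 − (-1.198)| = 0.022 V

0.022 V


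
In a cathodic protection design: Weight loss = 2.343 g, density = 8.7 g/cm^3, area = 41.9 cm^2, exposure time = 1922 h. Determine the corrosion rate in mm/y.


Apply the mm/y weight-loss relation: CR = 87600 * W / (D * A * T)
Numerator: 87600 * 2.343 = 205246.8
Denominator: 8.7 * 41.9 * 1922 = 700626.66
CR = 205246.8 / 700626.66 = 0.2929 mm/y

0.2929 mm/y


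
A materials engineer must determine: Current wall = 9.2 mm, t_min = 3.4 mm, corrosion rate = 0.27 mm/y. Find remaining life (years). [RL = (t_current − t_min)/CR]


Apply the remaining-life relation: RL = (t_current − t_min) / CR
RL = (9.2 − 3.4) / 0.27 = 5.8 / 0.27 = 21.5 years

21.5 years


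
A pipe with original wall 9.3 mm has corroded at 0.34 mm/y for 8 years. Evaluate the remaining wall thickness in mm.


Remaining wall = original − CR × time
t = 9.3 − 0.34*8 = 9.3 − 2.72 = 6.58 mm

6.58 mm


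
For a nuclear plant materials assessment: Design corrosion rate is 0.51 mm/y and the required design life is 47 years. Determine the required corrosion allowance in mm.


Corrosion allowance = CR × design life
CA = 0.51 * 47 = 23.97 mm

23.97 mm


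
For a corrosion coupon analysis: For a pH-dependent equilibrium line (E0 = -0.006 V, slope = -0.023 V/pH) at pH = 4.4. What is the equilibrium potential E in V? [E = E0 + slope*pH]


Apply the Pourbaix line equation: E = E0 + slope*pH
E = -0.006 + (-0.023)*4.4 = -0.006 + (-0.1012) = -0.1072 V
Rounded to 4 decimal places: E = -0.1072 V

-0.1072 V


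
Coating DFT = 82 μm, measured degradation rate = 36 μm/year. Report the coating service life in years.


Service life = thickness / degradation rate
Life = 82 / 36 = 2.3 years

2.3 years


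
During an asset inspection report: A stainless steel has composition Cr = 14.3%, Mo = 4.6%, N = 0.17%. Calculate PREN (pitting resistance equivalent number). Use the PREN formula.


Apply the PREN formula: PREN = Cr + 3.3*Mo + 16*N
PREN = 14.3 + 3.3*4.6 + 16*0.17
PREN = 14.3 + 15.18 + 2.72 = 32.2

32.2


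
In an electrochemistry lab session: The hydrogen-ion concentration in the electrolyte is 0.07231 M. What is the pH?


pH = −log10[H+]
pH = −log10(0.07231) = 1.14

1.14


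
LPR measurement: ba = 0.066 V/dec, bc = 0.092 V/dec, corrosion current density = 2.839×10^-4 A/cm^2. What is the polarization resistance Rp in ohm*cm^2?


Apply the Stern-Geary equation: Rp = ba*bc / (2.303*icorr*(ba+bc))
ba*bc = 0.066*0.092 = 0.006072
ba+bc = 0.158; 2.303*icorr*(ba+bc) = 2.303*2.839×10^-4*0.158 = 1.0330383×10^-4
Rp = 0.006072 / 1.0330383×10^-4 = 58.8 ohm*cm^2

58.8 ohm*cm^2


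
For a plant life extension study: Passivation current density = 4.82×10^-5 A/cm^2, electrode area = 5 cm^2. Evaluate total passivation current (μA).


I = i_pass * A, then convert A → μA (×10^6)
I = 4.82×10^-5 * 5 * 10^6 = 241.0 μA

241.0 μA


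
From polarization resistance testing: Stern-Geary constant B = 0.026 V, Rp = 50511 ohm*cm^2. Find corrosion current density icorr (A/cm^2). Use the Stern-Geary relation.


Apply the Stern-Geary relation: icorr = B / Rp
icorr = 0.026 / 50511 = 5.147×10^-7 A/cm^2

5.147×10^-7 A/cm^2


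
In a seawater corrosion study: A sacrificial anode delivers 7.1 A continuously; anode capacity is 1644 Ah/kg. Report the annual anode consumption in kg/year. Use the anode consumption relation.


Annual consumption = current * hours per year / capacity
Rate = 7.1 * 8760 / 1644 = 37.8 kg/year

37.8 kg/year


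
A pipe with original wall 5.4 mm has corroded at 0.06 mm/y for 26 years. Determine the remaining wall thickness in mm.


Remaining wall = original − CR × time
t = 5.4 − 0.06*26 = 5.4 − 1.56 = 3.84 mm

3.84 mm


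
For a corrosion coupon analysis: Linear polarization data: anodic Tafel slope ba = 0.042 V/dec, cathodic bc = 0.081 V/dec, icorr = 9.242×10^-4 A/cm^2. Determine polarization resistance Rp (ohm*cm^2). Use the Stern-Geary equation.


Apply the Stern-Geary equation: Rp = ba*bc / (2.303*icorr*(ba+bc))
ba*bc = 0.042*0.081 = 0.003402
ba+bc = 0.123; 2.303*icorr*(ba+bc) = 2.303*9.242×10^-4*0.123 = 2.6179721×10^-4
Rp = 0.003402 / 2.6179721×10^-4 = 12.99 ohm*cm^2

12.99 ohm*cm^2


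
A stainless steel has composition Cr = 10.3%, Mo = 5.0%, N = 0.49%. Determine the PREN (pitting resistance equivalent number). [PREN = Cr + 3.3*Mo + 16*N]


Apply the PREN formula: PREN = Cr + 3.3*Mo + 16*N
PREN = 10.3 + 3.3*5.0 + 16*0.49
PREN = 10.3 + 16.5 + 7.84 = 34.64

34.64


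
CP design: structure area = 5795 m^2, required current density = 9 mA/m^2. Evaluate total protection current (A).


I = area * current density, then convert mA → A (÷1000)
I = 5795 * 9 / 1000 = 52.16 A

52.16 A


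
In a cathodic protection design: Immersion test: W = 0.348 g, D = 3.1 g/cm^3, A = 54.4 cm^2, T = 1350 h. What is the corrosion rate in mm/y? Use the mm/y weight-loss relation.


Apply the mm/y weight-loss relation: CR = 87600 * W / (D * A * T)
Numerator: 87600 * 0.348 = 30484.8
Denominator: 3.1 * 54.4 * 1350 = 227664.0
CR = 30484.8 / 227664.0 = 0.1339 mm/y

0.1339 mm/y


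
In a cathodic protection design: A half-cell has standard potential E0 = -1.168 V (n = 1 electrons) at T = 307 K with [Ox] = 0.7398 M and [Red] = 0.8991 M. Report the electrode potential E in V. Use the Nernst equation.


Apply the Nernst equation: E = E0 + (RT/nF)*ln([Ox]/[Red])
Step 1: RT/nF = 8.314*307/(1*96485) = 0.02645383 V
Step 2: [Ox]/[Red] = 0.7398/0.8991 = 0.822823
Step 3: ln(0.822823) = -0.195014
Step 4: correction = 0.02645383 * -0.195014 = -0.005 V
E = -1.168 + -0.005 = -1.173 V

-1.173 V


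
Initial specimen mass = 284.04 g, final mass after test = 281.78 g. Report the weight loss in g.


Weight loss = initial − final
WL = 284.04 − 281.78 = 2.26 g

2.26 g


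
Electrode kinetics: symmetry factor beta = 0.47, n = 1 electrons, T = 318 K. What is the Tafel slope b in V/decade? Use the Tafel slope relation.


Apply the Tafel slope relation: b = 2.303*R*T/(beta*n*F)
Numerator: 2.303 * 8.314 * 318 = 6088.79
Denominator: 0.47 * 1 * 96485 = 45347.95
b = 6088.79 / 45347.95 = 0.1343 V/decade

0.1343 V/decade


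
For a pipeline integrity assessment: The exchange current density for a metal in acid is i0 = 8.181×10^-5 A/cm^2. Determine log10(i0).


i0 = 8.181×10^-5 A/cm^2
log10(i0) = -4.087

-4.087


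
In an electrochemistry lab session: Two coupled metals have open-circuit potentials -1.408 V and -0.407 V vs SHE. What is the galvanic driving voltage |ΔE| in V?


Driving voltage is the absolute potential difference.
|ΔE| = |-1.408 − (-0.407)| = 1.001 V

1.001 V


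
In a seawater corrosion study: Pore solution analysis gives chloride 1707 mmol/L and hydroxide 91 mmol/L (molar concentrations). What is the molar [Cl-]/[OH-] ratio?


Threshold parameter = [Cl-] / [OH-] (molar basis; both in mmol/L, so units cancel)
Ratio = 1707 / 91 = 18.76

18.76


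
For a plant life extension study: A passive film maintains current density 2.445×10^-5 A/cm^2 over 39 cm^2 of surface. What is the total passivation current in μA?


I = i_pass * A, then convert A → μA (×10^6)
I = 2.445×10^-5 * 39 * 10^6 = 953.55 μA

953.55 μA


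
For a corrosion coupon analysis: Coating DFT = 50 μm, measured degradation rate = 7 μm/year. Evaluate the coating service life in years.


Service life = thickness / degradation rate
Life = 50 / 7 = 7.1 years

7.1 years


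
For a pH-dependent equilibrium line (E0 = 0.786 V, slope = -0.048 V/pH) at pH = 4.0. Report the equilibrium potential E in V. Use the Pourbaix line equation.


Apply the Pourbaix line equation: E = E0 + slope*pH
E = 0.786 + (-0.048)*4.0 = 0.786 + (-0.192) = 0.594 V
Rounded to 4 decimal places: E = 0.5940 V

0.5940 V


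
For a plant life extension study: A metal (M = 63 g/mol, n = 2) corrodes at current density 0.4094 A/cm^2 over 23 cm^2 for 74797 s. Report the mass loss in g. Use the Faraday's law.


Apply Faraday's law: m = i*A*t*M / (n*F)
Total charge passed Q = i*A*t = 0.4094*23*74797 = 704303.5114 C
m = Q*M/(n*F) = 704303.5114*63/(2*96485) = 229.9379 g

229.9379 g


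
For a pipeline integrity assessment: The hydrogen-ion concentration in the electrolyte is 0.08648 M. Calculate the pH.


pH = −log10[H+]
pH = −log10(0.08648) = 1.06

1.06


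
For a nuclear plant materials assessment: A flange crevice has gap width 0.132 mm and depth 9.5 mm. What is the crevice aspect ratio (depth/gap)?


Aspect ratio = depth / gap
Ratio = 9.5 / 0.132 = 72.0

72.0


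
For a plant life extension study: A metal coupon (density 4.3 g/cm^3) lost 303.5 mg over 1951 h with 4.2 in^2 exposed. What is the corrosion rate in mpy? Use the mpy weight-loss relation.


Apply the mpy weight-loss relation: CR = 534 * W / (D * A * T)
Numerator: 534 * 303.5 = 162069.0
Denominator: 4.3 * 4.2 * 1951 = 35235.06
CR = 162069.0 / 35235.06 = 4.6 mpy

4.6 mpy


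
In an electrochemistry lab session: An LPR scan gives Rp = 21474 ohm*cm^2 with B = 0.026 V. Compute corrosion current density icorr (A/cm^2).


Apply the Stern-Geary relation: icorr = B / Rp
icorr = 0.026 / 21474 = 1.211×10^-6 A/cm^2

1.211×10^-6 A/cm^2


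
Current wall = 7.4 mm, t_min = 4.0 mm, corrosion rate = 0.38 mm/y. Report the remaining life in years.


Apply the remaining-life relation: RL = (t_current − t_min) / CR
RL = (7.4 − 4.0) / 0.38 = 3.4 / 0.38 = 8.9 years

8.9 years


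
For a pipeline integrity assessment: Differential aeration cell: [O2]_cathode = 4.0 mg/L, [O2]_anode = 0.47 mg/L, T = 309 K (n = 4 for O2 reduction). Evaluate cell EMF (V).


Apply the Nernst concentration-cell relation: E = (RT/nF)*ln(C_cathode/C_anode)
RT/nF = 8.314*309/(4*96485) = 0.00665654 V
ln(4.0/0.47) = 2.14132
E = 0.00665654 * 2.14132 = 0.01425 V

0.01425 V


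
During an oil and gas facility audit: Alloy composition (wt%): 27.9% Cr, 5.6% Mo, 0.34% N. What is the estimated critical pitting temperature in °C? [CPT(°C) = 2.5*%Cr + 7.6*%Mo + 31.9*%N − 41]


Apply the ASTM G48 empirical CPT estimate: CPT(°C) = 2.5*%Cr + 7.6*%Mo + 31.9*%N − 41
2.5*27.9 = 69.75; 7.6*5.6 = 42.56; 31.9*0.34 = 10.846
CPT = 69.75 + 42.56 + 10.846 − 41 = 82.156 °C
Rounded to 0.1 °C: CPT ≈ 82.2 °C

82.2 °C


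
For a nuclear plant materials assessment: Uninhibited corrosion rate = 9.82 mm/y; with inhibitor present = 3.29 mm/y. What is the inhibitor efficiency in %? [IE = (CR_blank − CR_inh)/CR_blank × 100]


Apply the inhibitor-efficiency definition: IE = (CR_blank − CR_inh)/CR_blank × 100
IE = (9.82 − 3.29) / 9.82 × 100
IE = 6.53 / 9.82 × 100 = 66.5 %

66.5 %


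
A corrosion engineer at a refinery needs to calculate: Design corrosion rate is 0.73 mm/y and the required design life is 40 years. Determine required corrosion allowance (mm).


Corrosion allowance = CR × design life
CA = 0.73 * 40 = 29.2 mm

29.2 mm


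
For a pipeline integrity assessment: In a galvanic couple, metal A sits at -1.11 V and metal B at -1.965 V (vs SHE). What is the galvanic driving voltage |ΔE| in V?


Driving voltage is the absolute potential difference.
|ΔE| = |-1.11 − (-1.965)| = 0.855 V

0.855 V


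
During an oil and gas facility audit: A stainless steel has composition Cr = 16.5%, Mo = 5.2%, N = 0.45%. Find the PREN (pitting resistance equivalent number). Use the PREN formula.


Apply the PREN formula: PREN = Cr + 3.3*Mo + 16*N
PREN = 16.5 + 3.3*5.2 + 16*0.45
PREN = 16.5 + 17.16 + 7.2 = 40.86

40.86


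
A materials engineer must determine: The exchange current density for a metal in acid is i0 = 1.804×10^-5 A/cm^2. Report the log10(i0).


i0 = 1.804×10^-5 A/cm^2
log10(i0) = -4.744

-4.744


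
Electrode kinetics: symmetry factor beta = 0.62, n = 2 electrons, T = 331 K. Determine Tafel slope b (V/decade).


Apply the Tafel slope relation: b = 2.303*R*T/(beta*n*F)
Numerator: 2.303 * 8.314 * 331 = 6337.7
Denominator: 0.62 * 2 * 96485 = 119641.4
b = 6337.7 / 119641.4 = 0.053 V/decade

0.053 V/decade


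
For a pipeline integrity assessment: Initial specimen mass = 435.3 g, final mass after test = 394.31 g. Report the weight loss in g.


Weight loss = initial − final
WL = 435.3 − 394.31 = 40.99 g

40.99 g


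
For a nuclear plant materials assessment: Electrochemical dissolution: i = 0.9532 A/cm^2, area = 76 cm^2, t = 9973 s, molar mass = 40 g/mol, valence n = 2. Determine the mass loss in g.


Apply Faraday's law: m = i*A*t*M / (n*F)
Total charge passed Q = i*A*t = 0.9532*76*9973 = 722476.0336 C
m = Q*M/(n*F) = 722476.0336*40/(2*96485) = 149.759 g

149.759 g


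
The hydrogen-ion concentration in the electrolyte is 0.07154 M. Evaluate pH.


pH = −log10[H+]
pH = −log10(0.07154) = 1.15

1.15


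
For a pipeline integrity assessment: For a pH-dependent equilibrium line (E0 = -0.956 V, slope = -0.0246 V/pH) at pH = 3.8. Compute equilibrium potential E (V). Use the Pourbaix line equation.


Apply the Pourbaix line equation: E = E0 + slope*pH
E = -0.956 + (-0.0246)*3.8 = -0.956 + (-0.09348) = -1.04948 V
Rounded to 4 decimal places: E = -1.0495 V

-1.0495 V


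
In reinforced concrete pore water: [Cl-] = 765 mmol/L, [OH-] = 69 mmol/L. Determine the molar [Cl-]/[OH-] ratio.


Threshold parameter = [Cl-] / [OH-] (molar basis; both in mmol/L, so units cancel)
Ratio = 765 / 69 = 11.09

11.09


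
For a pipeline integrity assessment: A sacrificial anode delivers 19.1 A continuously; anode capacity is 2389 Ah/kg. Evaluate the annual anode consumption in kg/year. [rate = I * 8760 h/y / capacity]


Annual consumption = current * hours per year / capacity
Rate = 19.1 * 8760 / 2389 = 70.0 kg/year

70.0 kg/year


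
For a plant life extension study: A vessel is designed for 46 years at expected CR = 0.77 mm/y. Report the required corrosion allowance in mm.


Corrosion allowance = CR × design life
CA = 0.77 * 46 = 35.42 mm

35.42 mm


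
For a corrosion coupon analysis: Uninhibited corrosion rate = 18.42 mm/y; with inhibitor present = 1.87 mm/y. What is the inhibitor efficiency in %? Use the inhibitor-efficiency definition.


Apply the inhibitor-efficiency definition: IE = (CR_blank − CR_inh)/CR_blank × 100
IE = (18.42 − 1.87) / 18.42 × 100
IE = 16.55 / 18.42 × 100 = 89.8 %

89.8 %


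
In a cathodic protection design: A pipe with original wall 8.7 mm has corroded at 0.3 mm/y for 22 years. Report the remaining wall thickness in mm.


Remaining wall = original − CR × time
t = 8.7 − 0.3*22 = 8.7 − 6.6 = 2.1 mm

2.1 mm


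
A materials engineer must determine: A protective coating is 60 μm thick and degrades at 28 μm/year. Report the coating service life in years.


Service life = thickness / degradation rate
Life = 60 / 28 = 2.1 years

2.1 years


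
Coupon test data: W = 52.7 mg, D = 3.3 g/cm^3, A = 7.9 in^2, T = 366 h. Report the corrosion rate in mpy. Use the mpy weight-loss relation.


Apply the mpy weight-loss relation: CR = 534 * W / (D * A * T)
Numerator: 534 * 52.7 = 28141.8
Denominator: 3.3 * 7.9 * 366 = 9541.62
CR = 28141.8 / 9541.62 = 2.94937 mpy

2.94937 mpy


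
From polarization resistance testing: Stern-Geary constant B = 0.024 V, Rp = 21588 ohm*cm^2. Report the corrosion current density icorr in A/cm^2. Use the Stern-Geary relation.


Apply the Stern-Geary relation: icorr = B / Rp
icorr = 0.024 / 21588 = 1.112×10^-6 A/cm^2

1.112×10^-6 A/cm^2


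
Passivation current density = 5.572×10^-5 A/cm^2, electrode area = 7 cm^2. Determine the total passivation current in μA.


I = i_pass * A, then convert A → μA (×10^6)
I = 5.572×10^-5 * 7 * 10^6 = 390.04 μA

390.04 μA


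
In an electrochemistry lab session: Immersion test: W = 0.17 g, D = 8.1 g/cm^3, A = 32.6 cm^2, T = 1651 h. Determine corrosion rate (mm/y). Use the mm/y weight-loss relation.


Apply the mm/y weight-loss relation: CR = 87600 * W / (D * A * T)
Numerator: 87600 * 0.17 = 14892.0
Denominator: 8.1 * 32.6 * 1651 = 435963.06
CR = 14892.0 / 435963.06 = 0.0342 mm/y

0.0342 mm/y


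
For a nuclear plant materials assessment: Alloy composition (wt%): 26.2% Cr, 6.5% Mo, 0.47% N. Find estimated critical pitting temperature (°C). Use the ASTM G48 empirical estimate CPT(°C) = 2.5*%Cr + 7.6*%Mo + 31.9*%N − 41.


Apply the ASTM G48 empirical CPT estimate: CPT(°C) = 2.5*%Cr + 7.6*%Mo + 31.9*%N − 41
2.5*26.2 = 65.5; 7.6*6.5 = 49.4; 31.9*0.47 = 14.993
CPT = 65.5 + 49.4 + 14.993 − 41 = 88.893 °C
Rounded to 0.1 °C: CPT ≈ 88.9 °C

88.9 °C


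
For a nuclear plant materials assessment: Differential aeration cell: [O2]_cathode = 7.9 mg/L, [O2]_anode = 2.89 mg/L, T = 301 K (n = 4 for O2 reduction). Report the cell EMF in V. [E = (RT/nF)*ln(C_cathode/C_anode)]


Apply the Nernst concentration-cell relation: E = (RT/nF)*ln(C_cathode/C_anode)
RT/nF = 8.314*301/(4*96485) = 0.0064842 V
ln(7.9/2.89) = 1.00561
E = 0.0064842 * 1.00561 = 0.00652 V

0.00652 V


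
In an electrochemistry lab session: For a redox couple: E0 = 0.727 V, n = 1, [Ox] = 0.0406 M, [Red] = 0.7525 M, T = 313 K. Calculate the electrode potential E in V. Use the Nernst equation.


Apply the Nernst equation: E = E0 + (RT/nF)*ln([Ox]/[Red])
Step 1: RT/nF = 8.314*313/(1*96485) = 0.02697085 V
Step 2: [Ox]/[Red] = 0.0406/0.7525 = 0.053953
Step 3: ln(0.053953) = -2.919642
Step 4: correction = 0.02697085 * -2.919642 = -0.079 V
E = 0.727 + -0.079 = 0.648 V

0.648 V


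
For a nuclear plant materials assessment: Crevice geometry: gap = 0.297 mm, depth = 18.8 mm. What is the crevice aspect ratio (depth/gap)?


Aspect ratio = depth / gap
Ratio = 18.8 / 0.297 = 63.3

63.3


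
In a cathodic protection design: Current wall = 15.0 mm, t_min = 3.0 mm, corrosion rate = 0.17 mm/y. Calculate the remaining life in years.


Apply the remaining-life relation: RL = (t_current − t_min) / CR
RL = (15.0 − 3.0) / 0.17 = 12.0 / 0.17 = 70.6 years

70.6 years


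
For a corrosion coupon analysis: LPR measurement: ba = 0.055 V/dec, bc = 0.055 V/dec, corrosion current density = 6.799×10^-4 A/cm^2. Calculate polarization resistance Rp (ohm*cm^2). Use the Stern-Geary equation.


Apply the Stern-Geary equation: Rp = ba*bc / (2.303*icorr*(ba+bc))
ba*bc = 0.055*0.055 = 0.003025
ba+bc = 0.11; 2.303*icorr*(ba+bc) = 2.303*6.799×10^-4*0.11 = 1.7223907×10^-4
Rp = 0.003025 / 1.7223907×10^-4 = 17.6 ohm*cm^2

17.6 ohm*cm^2


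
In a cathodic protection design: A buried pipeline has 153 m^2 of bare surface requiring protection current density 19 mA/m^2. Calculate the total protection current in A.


I = area * current density, then convert mA → A (÷1000)
I = 153 * 19 / 1000 = 2.91 A

2.91 A


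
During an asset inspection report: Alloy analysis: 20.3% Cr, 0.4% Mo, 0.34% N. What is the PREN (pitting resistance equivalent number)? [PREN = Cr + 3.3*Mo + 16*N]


Apply the PREN formula: PREN = Cr + 3.3*Mo + 16*N
PREN = 20.3 + 3.3*0.4 + 16*0.34
PREN = 20.3 + 1.32 + 5.44 = 27.06

27.06


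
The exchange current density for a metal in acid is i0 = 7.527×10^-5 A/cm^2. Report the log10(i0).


i0 = 7.527×10^-5 A/cm^2
log10(i0) = -4.123

-4.123


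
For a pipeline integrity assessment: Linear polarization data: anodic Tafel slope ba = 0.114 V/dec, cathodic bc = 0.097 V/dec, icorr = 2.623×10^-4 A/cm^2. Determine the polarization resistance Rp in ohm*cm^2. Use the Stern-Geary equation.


Apply the Stern-Geary equation: Rp = ba*bc / (2.303*icorr*(ba+bc))
ba*bc = 0.114*0.097 = 0.011058
ba+bc = 0.211; 2.303*icorr*(ba+bc) = 2.303*2.623×10^-4*0.211 = 1.2746023×10^-4
Rp = 0.011058 / 1.2746023×10^-4 = 86.8 ohm*cm^2

86.8 ohm*cm^2


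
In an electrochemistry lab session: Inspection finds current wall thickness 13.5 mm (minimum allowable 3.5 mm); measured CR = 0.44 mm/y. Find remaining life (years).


Apply the remaining-life relation: RL = (t_current − t_min) / CR
RL = (13.5 − 3.5) / 0.44 = 10.0 / 0.44 = 22.7 years

22.7 years


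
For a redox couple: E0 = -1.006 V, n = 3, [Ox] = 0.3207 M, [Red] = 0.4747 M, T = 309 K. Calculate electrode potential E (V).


Apply the Nernst equation: E = E0 + (RT/nF)*ln([Ox]/[Red])
Step 1: RT/nF = 8.314*309/(3*96485) = 0.00887539 V
Step 2: [Ox]/[Red] = 0.3207/0.4747 = 0.675585
Step 3: ln(0.675585) = -0.392176
Step 4: correction = 0.00887539 * -0.392176 = -0.003 V
E = -1.006 + -0.003 = -1.009 V

-1.009 V


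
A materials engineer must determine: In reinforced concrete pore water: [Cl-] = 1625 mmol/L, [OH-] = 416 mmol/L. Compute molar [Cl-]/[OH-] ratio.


Threshold parameter = [Cl-] / [OH-] (molar basis; both in mmol/L, so units cancel)
Ratio = 1625 / 416 = 3.91

3.91


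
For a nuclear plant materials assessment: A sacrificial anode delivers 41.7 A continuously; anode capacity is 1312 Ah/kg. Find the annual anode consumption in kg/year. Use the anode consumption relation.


Annual consumption = current * hours per year / capacity
Rate = 41.7 * 8760 / 1312 = 278.4 kg/year

278.4 kg/year


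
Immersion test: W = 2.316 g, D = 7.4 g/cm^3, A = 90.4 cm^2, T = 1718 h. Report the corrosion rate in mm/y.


Apply the mm/y weight-loss relation: CR = 87600 * W / (D * A * T)
Numerator: 87600 * 2.316 = 202881.6
Denominator: 7.4 * 90.4 * 1718 = 1149273.28
CR = 202881.6 / 1149273.28 = 0.17653 mm/y

0.17653 mm/y


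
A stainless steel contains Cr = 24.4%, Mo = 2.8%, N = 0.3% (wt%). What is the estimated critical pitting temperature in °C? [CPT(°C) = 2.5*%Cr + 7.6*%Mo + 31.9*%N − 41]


Apply the ASTM G48 empirical CPT estimate: CPT(°C) = 2.5*%Cr + 7.6*%Mo + 31.9*%N − 41
2.5*24.4 = 61; 7.6*2.8 = 21.28; 31.9*0.3 = 9.57
CPT = 61 + 21.28 + 9.57 − 41 = 50.85 °C
Rounded to 0.1 °C: CPT ≈ 50.9 °C

50.9 °C


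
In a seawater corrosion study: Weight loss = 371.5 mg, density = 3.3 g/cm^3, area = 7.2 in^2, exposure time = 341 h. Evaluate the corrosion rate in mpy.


Apply the mpy weight-loss relation: CR = 534 * W / (D * A * T)
Numerator: 534 * 371.5 = 198381.0
Denominator: 3.3 * 7.2 * 341 = 8102.16
CR = 198381.0 / 8102.16 = 24.48495 mpy

24.48495 mpy


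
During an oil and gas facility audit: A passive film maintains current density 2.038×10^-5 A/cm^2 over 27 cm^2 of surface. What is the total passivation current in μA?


I = i_pass * A, then convert A → μA (×10^6)
I = 2.038×10^-5 * 27 * 10^6 = 550.26 μA

550.26 μA


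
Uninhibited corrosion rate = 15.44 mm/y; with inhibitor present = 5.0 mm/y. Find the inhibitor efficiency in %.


Apply the inhibitor-efficiency definition: IE = (CR_blank − CR_inh)/CR_blank × 100
IE = (15.44 − 5.0) / 15.44 × 100
IE = 10.44 / 15.44 × 100 = 67.6 %

67.6 %


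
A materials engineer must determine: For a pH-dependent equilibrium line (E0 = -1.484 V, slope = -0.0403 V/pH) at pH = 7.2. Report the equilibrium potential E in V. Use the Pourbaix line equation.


Apply the Pourbaix line equation: E = E0 + slope*pH
E = -1.484 + (-0.0403)*7.2 = -1.484 + (-0.29016) = -1.77416 V
Rounded to 3 decimal places: E = -1.774 V

-1.774 V


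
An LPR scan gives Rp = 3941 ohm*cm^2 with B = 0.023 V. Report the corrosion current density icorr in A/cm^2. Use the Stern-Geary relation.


Apply the Stern-Geary relation: icorr = B / Rp
icorr = 0.023 / 3941 = 5.836×10^-6 A/cm^2

5.836×10^-6 A/cm^2


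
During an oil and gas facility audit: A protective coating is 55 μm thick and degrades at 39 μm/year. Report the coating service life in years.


Service life = thickness / degradation rate
Life = 55 / 39 = 1.4 years

1.4 years


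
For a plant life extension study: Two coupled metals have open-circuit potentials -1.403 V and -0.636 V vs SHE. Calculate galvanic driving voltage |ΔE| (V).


Driving voltage is the absolute potential difference.
|ΔE| = |-1.403 − (-0.636)| = 0.767 V

0.767 V


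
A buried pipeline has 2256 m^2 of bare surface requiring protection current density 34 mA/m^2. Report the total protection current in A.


I = area * current density, then convert mA → A (÷1000)
I = 2256 * 34 / 1000 = 76.7 A

76.7 A


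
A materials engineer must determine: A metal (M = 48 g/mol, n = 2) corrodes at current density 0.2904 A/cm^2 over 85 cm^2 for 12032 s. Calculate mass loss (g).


Apply Faraday's law: m = i*A*t*M / (n*F)
Total charge passed Q = i*A*t = 0.2904*85*12032 = 296997.888 C
m = Q*M/(n*F) = 296997.888*48/(2*96485) = 73.876 g

73.876 g


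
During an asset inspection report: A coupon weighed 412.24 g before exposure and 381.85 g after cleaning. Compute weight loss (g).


Weight loss = initial − final
WL = 412.24 − 381.85 = 30.39 g

30.39 g


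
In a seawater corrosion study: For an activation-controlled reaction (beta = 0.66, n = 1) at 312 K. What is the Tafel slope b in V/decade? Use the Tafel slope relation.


Apply the Tafel slope relation: b = 2.303*R*T/(beta*n*F)
Numerator: 2.303 * 8.314 * 312 = 5973.91
Denominator: 0.66 * 1 * 96485 = 63680.1
b = 5973.91 / 63680.1 = 0.094 V/decade

0.094 V/decade


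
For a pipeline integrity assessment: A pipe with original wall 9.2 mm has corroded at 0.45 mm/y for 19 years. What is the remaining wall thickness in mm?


Remaining wall = original − CR × time
t = 9.2 − 0.45*19 = 9.2 − 8.55 = 0.65 mm

0.65 mm


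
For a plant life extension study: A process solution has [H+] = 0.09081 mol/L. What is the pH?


pH = −log10[H+]
pH = −log10(0.09081) = 1.04

1.04


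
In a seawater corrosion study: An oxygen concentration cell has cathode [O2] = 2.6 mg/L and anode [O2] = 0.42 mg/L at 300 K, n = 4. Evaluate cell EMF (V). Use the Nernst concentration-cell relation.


Apply the Nernst concentration-cell relation: E = (RT/nF)*ln(C_cathode/C_anode)
RT/nF = 8.314*300/(4*96485) = 0.00646266 V
ln(2.6/0.42) = 1.82301
E = 0.00646266 * 1.82301 = 0.01178 V

0.01178 V


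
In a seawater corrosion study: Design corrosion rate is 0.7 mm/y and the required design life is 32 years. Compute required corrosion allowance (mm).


Corrosion allowance = CR × design life
CA = 0.7 * 32 = 22.4 mm

22.4 mm


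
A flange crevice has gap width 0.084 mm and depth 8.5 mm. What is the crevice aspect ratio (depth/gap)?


Aspect ratio = depth / gap
Ratio = 8.5 / 0.084 = 101.2

101.2


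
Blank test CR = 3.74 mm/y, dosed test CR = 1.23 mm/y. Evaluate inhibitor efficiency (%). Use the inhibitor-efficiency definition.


Apply the inhibitor-efficiency definition: IE = (CR_blank − CR_inh)/CR_blank × 100
IE = (3.74 − 1.23) / 3.74 × 100
IE = 2.51 / 3.74 × 100 = 67.1 %

67.1 %


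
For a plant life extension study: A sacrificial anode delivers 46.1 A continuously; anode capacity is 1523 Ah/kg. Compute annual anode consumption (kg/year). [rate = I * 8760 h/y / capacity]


Annual consumption = current * hours per year / capacity
Rate = 46.1 * 8760 / 1523 = 265.2 kg/year

265.2 kg/year


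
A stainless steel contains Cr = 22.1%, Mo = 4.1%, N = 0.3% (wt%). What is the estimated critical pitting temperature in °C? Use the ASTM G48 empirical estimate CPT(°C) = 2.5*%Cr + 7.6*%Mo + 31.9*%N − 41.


Apply the ASTM G48 empirical CPT estimate: CPT(°C) = 2.5*%Cr + 7.6*%Mo + 31.9*%N − 41
2.5*22.1 = 55.25; 7.6*4.1 = 31.16; 31.9*0.3 = 9.57
CPT = 55.25 + 31.16 + 9.57 − 41 = 54.98 °C
Rounded to 0.1 °C: CPT ≈ 55.0 °C

55.0 °C


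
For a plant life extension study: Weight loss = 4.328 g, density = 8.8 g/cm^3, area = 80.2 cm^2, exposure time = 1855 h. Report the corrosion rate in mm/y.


Apply the mm/y weight-loss relation: CR = 87600 * W / (D * A * T)
Numerator: 87600 * 4.328 = 379132.8
Denominator: 8.8 * 80.2 * 1855 = 1309184.8
CR = 379132.8 / 1309184.8 = 0.28959 mm/y

0.28959 mm/y


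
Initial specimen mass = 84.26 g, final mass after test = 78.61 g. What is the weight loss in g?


Weight loss = initial − final
WL = 84.26 − 78.61 = 5.65 g

5.65 g
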